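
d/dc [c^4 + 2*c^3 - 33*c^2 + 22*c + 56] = 4*c^3 + 6*c^2 - 66*c + 22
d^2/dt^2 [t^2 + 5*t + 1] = 2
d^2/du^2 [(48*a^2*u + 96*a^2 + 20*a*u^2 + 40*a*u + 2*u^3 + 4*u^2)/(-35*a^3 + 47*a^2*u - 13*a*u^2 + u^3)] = 4*(51730*a^7 - 29085*a^6*u + 119542*a^6 - 13545*a^5*u^2 - 110244*a^5*u + 13242*a^4*u^3 + 32574*a^4*u^2 - 2136*a^3*u^4 - 840*a^3*u^3 - 69*a^2*u^5 - 774*a^2*u^4 + 23*a*u^6 + 60*a*u^5 + 2*u^6)/(-42875*a^9 + 172725*a^8*u - 279720*a^7*u^2 + 235808*a^6*u^3 - 113766*a^5*u^4 + 33186*a^4*u^5 - 5968*a^3*u^6 + 648*a^2*u^7 - 39*a*u^8 + u^9)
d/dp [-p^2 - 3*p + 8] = -2*p - 3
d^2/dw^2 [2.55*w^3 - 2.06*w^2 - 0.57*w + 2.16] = 15.3*w - 4.12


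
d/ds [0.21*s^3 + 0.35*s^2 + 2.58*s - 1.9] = 0.63*s^2 + 0.7*s + 2.58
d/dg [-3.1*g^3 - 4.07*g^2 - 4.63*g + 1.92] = -9.3*g^2 - 8.14*g - 4.63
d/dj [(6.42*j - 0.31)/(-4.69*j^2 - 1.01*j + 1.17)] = (30.1098*j^2 - 2.9078*j + 7.1983)/(21.9961*j^4 + 9.4738*j^3 - 9.9545*j^2 - 2.3634*j + 1.3689)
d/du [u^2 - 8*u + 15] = 2*u - 8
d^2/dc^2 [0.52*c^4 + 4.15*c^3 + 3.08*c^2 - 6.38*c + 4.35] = 6.24*c^2 + 24.9*c + 6.16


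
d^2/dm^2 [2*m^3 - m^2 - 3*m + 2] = 12*m - 2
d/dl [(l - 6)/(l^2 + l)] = (-l^2 + 12*l + 6)/(l^2*(l^2 + 2*l + 1))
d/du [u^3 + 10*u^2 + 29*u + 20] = 3*u^2 + 20*u + 29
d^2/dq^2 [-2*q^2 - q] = -4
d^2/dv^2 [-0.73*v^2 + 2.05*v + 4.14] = -1.46000000000000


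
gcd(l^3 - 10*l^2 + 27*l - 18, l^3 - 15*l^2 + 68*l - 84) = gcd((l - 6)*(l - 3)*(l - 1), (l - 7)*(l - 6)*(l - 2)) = l - 6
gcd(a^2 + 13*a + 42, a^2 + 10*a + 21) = a + 7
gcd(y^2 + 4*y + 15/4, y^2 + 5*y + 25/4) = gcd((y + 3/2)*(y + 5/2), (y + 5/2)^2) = y + 5/2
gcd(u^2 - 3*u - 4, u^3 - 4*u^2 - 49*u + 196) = u - 4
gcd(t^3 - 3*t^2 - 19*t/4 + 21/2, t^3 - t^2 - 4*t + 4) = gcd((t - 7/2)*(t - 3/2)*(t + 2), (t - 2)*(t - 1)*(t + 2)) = t + 2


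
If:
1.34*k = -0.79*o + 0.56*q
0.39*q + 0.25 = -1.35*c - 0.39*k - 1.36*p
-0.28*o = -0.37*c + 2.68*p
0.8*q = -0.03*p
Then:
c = 90.2333196610984*q - 0.238966888564492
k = 0.186167434774523 - 220.354653527734*q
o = 374.474981933118*q - 0.315777674174507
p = -26.6666666666667*q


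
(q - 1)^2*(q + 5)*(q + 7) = q^4 + 10*q^3 + 12*q^2 - 58*q + 35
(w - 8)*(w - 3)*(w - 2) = w^3 - 13*w^2 + 46*w - 48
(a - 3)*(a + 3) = a^2 - 9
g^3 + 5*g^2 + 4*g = g*(g + 1)*(g + 4)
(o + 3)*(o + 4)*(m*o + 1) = m*o^3 + 7*m*o^2 + 12*m*o + o^2 + 7*o + 12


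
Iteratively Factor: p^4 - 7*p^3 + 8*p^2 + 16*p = (p)*(p^3 - 7*p^2 + 8*p + 16) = p*(p - 4)*(p^2 - 3*p - 4) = p*(p - 4)*(p + 1)*(p - 4)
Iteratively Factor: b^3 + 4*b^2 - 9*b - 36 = (b + 3)*(b^2 + b - 12) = (b + 3)*(b + 4)*(b - 3)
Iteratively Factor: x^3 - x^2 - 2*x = (x)*(x^2 - x - 2) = x*(x + 1)*(x - 2)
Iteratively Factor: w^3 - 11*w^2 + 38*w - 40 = (w - 5)*(w^2 - 6*w + 8) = (w - 5)*(w - 4)*(w - 2)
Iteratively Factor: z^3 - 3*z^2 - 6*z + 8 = (z + 2)*(z^2 - 5*z + 4) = (z - 4)*(z + 2)*(z - 1)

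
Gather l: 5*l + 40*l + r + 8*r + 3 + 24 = 45*l + 9*r + 27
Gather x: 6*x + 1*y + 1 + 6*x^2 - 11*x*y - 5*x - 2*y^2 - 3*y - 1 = 6*x^2 + x*(1 - 11*y) - 2*y^2 - 2*y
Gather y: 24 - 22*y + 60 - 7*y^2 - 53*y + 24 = -7*y^2 - 75*y + 108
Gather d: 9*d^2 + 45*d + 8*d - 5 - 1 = 9*d^2 + 53*d - 6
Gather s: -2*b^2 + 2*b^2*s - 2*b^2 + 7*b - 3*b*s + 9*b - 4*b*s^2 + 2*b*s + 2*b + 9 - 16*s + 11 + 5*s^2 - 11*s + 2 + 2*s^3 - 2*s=-4*b^2 + 18*b + 2*s^3 + s^2*(5 - 4*b) + s*(2*b^2 - b - 29) + 22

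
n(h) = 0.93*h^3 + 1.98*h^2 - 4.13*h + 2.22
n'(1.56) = 8.84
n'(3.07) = 34.32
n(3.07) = 35.11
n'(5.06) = 87.34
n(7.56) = 486.00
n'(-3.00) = 9.10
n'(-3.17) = 11.35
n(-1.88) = 10.80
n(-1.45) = 9.54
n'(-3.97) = 24.12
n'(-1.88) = -1.71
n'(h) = 2.79*h^2 + 3.96*h - 4.13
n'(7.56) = 185.27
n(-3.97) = -8.37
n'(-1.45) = -4.01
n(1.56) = 4.13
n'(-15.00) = 564.22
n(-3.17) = 5.58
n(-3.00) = 7.32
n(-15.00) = -2629.08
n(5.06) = 152.50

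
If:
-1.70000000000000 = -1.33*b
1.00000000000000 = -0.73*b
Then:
No Solution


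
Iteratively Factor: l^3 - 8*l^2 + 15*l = (l - 5)*(l^2 - 3*l) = (l - 5)*(l - 3)*(l)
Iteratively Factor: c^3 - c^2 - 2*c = (c)*(c^2 - c - 2) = c*(c + 1)*(c - 2)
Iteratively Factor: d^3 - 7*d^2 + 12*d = (d - 4)*(d^2 - 3*d) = d*(d - 4)*(d - 3)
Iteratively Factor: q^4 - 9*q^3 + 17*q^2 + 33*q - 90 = (q - 3)*(q^3 - 6*q^2 - q + 30) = (q - 5)*(q - 3)*(q^2 - q - 6) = (q - 5)*(q - 3)^2*(q + 2)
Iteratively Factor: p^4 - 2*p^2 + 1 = (p - 1)*(p^3 + p^2 - p - 1) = (p - 1)*(p + 1)*(p^2 - 1) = (p - 1)*(p + 1)^2*(p - 1)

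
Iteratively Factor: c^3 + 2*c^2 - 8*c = (c)*(c^2 + 2*c - 8) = c*(c - 2)*(c + 4)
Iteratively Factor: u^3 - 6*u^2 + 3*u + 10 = (u + 1)*(u^2 - 7*u + 10) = (u - 2)*(u + 1)*(u - 5)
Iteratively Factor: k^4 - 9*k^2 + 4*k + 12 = (k + 1)*(k^3 - k^2 - 8*k + 12) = (k + 1)*(k + 3)*(k^2 - 4*k + 4) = (k - 2)*(k + 1)*(k + 3)*(k - 2)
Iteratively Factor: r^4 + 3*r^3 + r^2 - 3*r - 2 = (r + 1)*(r^3 + 2*r^2 - r - 2) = (r - 1)*(r + 1)*(r^2 + 3*r + 2) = (r - 1)*(r + 1)*(r + 2)*(r + 1)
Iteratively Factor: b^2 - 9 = (b + 3)*(b - 3)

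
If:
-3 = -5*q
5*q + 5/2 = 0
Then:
No Solution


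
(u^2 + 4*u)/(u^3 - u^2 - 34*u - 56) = u/(u^2 - 5*u - 14)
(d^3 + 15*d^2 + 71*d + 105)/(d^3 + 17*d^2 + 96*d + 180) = (d^2 + 10*d + 21)/(d^2 + 12*d + 36)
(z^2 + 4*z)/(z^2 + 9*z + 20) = z/(z + 5)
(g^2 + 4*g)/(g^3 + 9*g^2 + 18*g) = (g + 4)/(g^2 + 9*g + 18)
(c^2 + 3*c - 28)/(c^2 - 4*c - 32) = (-c^2 - 3*c + 28)/(-c^2 + 4*c + 32)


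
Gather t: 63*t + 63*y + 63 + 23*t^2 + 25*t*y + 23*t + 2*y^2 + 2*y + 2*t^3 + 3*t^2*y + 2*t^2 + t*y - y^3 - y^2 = 2*t^3 + t^2*(3*y + 25) + t*(26*y + 86) - y^3 + y^2 + 65*y + 63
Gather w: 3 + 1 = 4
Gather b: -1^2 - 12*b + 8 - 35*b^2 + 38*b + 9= -35*b^2 + 26*b + 16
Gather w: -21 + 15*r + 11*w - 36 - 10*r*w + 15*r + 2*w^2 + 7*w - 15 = 30*r + 2*w^2 + w*(18 - 10*r) - 72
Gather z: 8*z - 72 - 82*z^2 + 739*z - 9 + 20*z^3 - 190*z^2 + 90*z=20*z^3 - 272*z^2 + 837*z - 81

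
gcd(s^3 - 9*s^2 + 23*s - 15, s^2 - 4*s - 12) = 1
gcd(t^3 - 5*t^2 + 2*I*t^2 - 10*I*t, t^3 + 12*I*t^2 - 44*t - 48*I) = t + 2*I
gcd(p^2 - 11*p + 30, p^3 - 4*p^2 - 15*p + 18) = p - 6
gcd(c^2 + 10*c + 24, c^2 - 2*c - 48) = c + 6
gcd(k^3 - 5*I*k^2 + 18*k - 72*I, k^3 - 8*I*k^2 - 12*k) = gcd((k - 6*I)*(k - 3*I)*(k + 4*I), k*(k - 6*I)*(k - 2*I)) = k - 6*I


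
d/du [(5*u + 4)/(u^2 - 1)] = (5*u^2 - 2*u*(5*u + 4) - 5)/(u^2 - 1)^2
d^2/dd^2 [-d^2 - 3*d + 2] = -2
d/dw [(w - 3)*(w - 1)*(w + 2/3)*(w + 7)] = 4*w^3 + 11*w^2 - 46*w + 13/3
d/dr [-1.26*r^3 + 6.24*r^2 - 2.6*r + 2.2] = -3.78*r^2 + 12.48*r - 2.6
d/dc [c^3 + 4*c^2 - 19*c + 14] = 3*c^2 + 8*c - 19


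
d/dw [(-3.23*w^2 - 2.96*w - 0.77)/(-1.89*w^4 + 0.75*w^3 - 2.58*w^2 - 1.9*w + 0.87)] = (-12.2094*w^5 - 14.3607*w^4 - 1.3812*w^3 + 0.232699999999998*w^2 - 9.5934*w - 4.0382)/(3.5721*w^8 - 2.835*w^7 + 10.3149*w^6 + 3.312*w^5 + 0.517800000000001*w^4 + 11.109*w^3 - 0.8792*w^2 - 3.306*w + 0.7569)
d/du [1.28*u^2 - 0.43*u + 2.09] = 2.56*u - 0.43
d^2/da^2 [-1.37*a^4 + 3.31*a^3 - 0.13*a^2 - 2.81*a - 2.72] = -16.44*a^2 + 19.86*a - 0.26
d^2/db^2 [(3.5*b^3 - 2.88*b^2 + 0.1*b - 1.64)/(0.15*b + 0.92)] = (0.1575*b^3 + 2.898*b^2 + 17.7744*b - 4.976664)/(0.003375*b^3 + 0.0621*b^2 + 0.38088*b + 0.778688)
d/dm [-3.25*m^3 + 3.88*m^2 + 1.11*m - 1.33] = -9.75*m^2 + 7.76*m + 1.11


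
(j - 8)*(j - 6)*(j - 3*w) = j^3 - 3*j^2*w - 14*j^2 + 42*j*w + 48*j - 144*w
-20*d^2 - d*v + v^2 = (-5*d + v)*(4*d + v)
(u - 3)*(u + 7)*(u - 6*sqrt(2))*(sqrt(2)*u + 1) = sqrt(2)*u^4 - 11*u^3 + 4*sqrt(2)*u^3 - 44*u^2 - 27*sqrt(2)*u^2 - 24*sqrt(2)*u + 231*u + 126*sqrt(2)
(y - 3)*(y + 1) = y^2 - 2*y - 3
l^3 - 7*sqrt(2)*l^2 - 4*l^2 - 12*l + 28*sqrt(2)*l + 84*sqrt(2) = (l - 6)*(l + 2)*(l - 7*sqrt(2))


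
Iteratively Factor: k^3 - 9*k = (k + 3)*(k^2 - 3*k) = k*(k + 3)*(k - 3)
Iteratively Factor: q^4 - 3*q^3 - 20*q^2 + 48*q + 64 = (q + 1)*(q^3 - 4*q^2 - 16*q + 64) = (q + 1)*(q + 4)*(q^2 - 8*q + 16) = (q - 4)*(q + 1)*(q + 4)*(q - 4)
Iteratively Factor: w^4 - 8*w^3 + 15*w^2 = (w - 3)*(w^3 - 5*w^2) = (w - 5)*(w - 3)*(w^2) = w*(w - 5)*(w - 3)*(w)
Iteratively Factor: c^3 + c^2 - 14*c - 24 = (c + 2)*(c^2 - c - 12) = (c - 4)*(c + 2)*(c + 3)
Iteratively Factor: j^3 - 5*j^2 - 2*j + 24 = (j + 2)*(j^2 - 7*j + 12) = (j - 3)*(j + 2)*(j - 4)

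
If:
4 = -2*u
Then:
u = -2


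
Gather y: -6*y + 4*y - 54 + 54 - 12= -2*y - 12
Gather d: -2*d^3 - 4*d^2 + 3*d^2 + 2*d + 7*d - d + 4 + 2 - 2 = -2*d^3 - d^2 + 8*d + 4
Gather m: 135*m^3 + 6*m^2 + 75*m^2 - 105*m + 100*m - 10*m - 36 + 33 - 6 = 135*m^3 + 81*m^2 - 15*m - 9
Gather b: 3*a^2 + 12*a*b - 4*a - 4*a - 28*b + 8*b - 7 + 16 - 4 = 3*a^2 - 8*a + b*(12*a - 20) + 5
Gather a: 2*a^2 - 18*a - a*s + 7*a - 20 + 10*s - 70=2*a^2 + a*(-s - 11) + 10*s - 90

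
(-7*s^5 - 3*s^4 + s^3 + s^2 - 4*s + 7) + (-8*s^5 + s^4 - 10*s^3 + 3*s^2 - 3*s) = -15*s^5 - 2*s^4 - 9*s^3 + 4*s^2 - 7*s + 7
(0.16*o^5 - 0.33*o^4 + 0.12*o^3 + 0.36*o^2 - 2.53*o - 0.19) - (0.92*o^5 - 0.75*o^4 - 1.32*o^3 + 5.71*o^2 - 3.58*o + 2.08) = -0.76*o^5 + 0.42*o^4 + 1.44*o^3 - 5.35*o^2 + 1.05*o - 2.27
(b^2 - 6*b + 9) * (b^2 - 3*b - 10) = b^4 - 9*b^3 + 17*b^2 + 33*b - 90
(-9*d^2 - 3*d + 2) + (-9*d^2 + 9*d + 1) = -18*d^2 + 6*d + 3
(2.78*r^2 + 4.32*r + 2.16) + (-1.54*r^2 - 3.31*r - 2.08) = 1.24*r^2 + 1.01*r + 0.0800000000000001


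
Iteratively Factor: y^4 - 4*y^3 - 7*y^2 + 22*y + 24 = (y + 1)*(y^3 - 5*y^2 - 2*y + 24) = (y - 3)*(y + 1)*(y^2 - 2*y - 8) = (y - 4)*(y - 3)*(y + 1)*(y + 2)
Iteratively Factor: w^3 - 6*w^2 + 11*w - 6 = (w - 3)*(w^2 - 3*w + 2) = (w - 3)*(w - 1)*(w - 2)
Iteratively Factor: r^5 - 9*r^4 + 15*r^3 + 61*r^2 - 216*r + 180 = (r + 3)*(r^4 - 12*r^3 + 51*r^2 - 92*r + 60) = (r - 2)*(r + 3)*(r^3 - 10*r^2 + 31*r - 30) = (r - 2)^2*(r + 3)*(r^2 - 8*r + 15) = (r - 3)*(r - 2)^2*(r + 3)*(r - 5)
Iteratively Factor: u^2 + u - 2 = (u + 2)*(u - 1)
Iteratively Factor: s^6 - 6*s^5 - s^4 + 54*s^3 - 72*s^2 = (s)*(s^5 - 6*s^4 - s^3 + 54*s^2 - 72*s) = s*(s - 3)*(s^4 - 3*s^3 - 10*s^2 + 24*s) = s*(s - 4)*(s - 3)*(s^3 + s^2 - 6*s) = s*(s - 4)*(s - 3)*(s + 3)*(s^2 - 2*s) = s^2*(s - 4)*(s - 3)*(s + 3)*(s - 2)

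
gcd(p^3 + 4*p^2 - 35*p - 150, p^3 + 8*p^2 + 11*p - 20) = p + 5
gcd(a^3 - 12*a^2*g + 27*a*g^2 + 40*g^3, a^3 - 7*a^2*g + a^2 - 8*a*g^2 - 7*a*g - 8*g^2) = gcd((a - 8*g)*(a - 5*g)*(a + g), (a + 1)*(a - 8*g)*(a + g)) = a^2 - 7*a*g - 8*g^2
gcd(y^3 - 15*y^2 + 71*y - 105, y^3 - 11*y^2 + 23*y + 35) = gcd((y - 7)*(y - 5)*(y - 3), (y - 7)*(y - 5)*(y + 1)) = y^2 - 12*y + 35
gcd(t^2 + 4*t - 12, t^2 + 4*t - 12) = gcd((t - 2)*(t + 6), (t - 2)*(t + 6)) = t^2 + 4*t - 12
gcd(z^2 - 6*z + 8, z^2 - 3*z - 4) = z - 4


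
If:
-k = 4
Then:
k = -4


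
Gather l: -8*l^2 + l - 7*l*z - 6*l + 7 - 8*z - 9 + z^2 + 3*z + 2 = -8*l^2 + l*(-7*z - 5) + z^2 - 5*z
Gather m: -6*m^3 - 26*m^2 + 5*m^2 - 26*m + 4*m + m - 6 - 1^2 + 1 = -6*m^3 - 21*m^2 - 21*m - 6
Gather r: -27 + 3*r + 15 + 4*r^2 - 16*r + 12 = 4*r^2 - 13*r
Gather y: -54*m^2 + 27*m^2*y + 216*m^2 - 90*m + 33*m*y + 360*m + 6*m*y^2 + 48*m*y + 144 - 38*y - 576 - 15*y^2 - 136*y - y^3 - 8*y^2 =162*m^2 + 270*m - y^3 + y^2*(6*m - 23) + y*(27*m^2 + 81*m - 174) - 432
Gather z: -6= -6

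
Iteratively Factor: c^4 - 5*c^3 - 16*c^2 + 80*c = (c - 4)*(c^3 - c^2 - 20*c) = c*(c - 4)*(c^2 - c - 20) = c*(c - 5)*(c - 4)*(c + 4)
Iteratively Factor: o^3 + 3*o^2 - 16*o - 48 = (o - 4)*(o^2 + 7*o + 12) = (o - 4)*(o + 4)*(o + 3)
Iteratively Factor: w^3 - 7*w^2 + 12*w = (w - 4)*(w^2 - 3*w) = (w - 4)*(w - 3)*(w)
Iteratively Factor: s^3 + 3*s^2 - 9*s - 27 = (s + 3)*(s^2 - 9) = (s - 3)*(s + 3)*(s + 3)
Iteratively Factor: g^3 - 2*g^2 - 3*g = (g - 3)*(g^2 + g) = (g - 3)*(g + 1)*(g)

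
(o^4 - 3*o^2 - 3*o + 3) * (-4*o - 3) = -4*o^5 - 3*o^4 + 12*o^3 + 21*o^2 - 3*o - 9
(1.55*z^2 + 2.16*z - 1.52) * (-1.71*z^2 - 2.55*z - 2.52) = -2.6505*z^4 - 7.6461*z^3 - 6.8148*z^2 - 1.5672*z + 3.8304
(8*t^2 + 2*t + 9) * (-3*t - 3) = -24*t^3 - 30*t^2 - 33*t - 27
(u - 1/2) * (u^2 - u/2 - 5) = u^3 - u^2 - 19*u/4 + 5/2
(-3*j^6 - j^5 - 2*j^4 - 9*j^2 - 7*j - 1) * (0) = 0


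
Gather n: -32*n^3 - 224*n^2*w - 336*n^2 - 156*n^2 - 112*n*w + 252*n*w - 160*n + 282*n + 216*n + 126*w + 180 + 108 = -32*n^3 + n^2*(-224*w - 492) + n*(140*w + 338) + 126*w + 288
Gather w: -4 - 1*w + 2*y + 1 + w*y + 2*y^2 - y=w*(y - 1) + 2*y^2 + y - 3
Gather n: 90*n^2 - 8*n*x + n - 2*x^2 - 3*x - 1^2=90*n^2 + n*(1 - 8*x) - 2*x^2 - 3*x - 1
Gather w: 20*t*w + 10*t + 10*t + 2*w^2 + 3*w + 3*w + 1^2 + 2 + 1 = 20*t + 2*w^2 + w*(20*t + 6) + 4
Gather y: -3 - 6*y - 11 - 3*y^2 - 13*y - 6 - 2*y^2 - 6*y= -5*y^2 - 25*y - 20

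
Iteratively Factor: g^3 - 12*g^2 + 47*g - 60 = (g - 4)*(g^2 - 8*g + 15) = (g - 5)*(g - 4)*(g - 3)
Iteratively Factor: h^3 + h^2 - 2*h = (h)*(h^2 + h - 2) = h*(h + 2)*(h - 1)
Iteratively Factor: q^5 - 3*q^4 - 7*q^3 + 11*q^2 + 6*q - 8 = (q - 1)*(q^4 - 2*q^3 - 9*q^2 + 2*q + 8) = (q - 1)^2*(q^3 - q^2 - 10*q - 8) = (q - 1)^2*(q + 2)*(q^2 - 3*q - 4) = (q - 1)^2*(q + 1)*(q + 2)*(q - 4)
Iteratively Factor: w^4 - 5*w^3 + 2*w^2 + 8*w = (w - 4)*(w^3 - w^2 - 2*w) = (w - 4)*(w + 1)*(w^2 - 2*w) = (w - 4)*(w - 2)*(w + 1)*(w)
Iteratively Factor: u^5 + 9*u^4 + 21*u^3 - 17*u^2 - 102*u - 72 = (u + 3)*(u^4 + 6*u^3 + 3*u^2 - 26*u - 24) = (u + 3)*(u + 4)*(u^3 + 2*u^2 - 5*u - 6) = (u + 1)*(u + 3)*(u + 4)*(u^2 + u - 6) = (u + 1)*(u + 3)^2*(u + 4)*(u - 2)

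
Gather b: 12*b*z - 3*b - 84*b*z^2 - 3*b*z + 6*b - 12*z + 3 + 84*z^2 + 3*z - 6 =b*(-84*z^2 + 9*z + 3) + 84*z^2 - 9*z - 3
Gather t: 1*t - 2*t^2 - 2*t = -2*t^2 - t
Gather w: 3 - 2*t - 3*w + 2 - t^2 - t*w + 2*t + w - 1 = -t^2 + w*(-t - 2) + 4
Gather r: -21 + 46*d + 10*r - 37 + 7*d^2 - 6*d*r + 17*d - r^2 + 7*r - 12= 7*d^2 + 63*d - r^2 + r*(17 - 6*d) - 70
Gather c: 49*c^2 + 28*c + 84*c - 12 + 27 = 49*c^2 + 112*c + 15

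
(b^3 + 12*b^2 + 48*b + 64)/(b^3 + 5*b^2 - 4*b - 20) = (b^3 + 12*b^2 + 48*b + 64)/(b^3 + 5*b^2 - 4*b - 20)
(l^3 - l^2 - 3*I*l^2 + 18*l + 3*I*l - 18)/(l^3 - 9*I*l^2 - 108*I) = (l - 1)/(l - 6*I)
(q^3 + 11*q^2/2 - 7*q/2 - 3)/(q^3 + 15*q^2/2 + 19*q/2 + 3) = (q - 1)/(q + 1)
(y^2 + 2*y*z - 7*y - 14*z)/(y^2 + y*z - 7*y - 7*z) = (y + 2*z)/(y + z)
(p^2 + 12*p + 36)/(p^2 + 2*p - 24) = (p + 6)/(p - 4)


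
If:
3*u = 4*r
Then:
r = 3*u/4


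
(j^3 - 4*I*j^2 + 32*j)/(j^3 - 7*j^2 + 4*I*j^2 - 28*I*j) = (j - 8*I)/(j - 7)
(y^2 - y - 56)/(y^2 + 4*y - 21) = (y - 8)/(y - 3)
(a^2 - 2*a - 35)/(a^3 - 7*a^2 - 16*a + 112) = (a + 5)/(a^2 - 16)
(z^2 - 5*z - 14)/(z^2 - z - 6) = (z - 7)/(z - 3)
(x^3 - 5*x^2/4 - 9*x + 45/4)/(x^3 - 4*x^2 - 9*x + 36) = (x - 5/4)/(x - 4)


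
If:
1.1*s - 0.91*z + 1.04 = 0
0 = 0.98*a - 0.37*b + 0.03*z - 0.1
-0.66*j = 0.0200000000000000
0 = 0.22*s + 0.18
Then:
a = 0.377551020408163*b + 0.097331240188383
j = -0.03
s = -0.82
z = 0.15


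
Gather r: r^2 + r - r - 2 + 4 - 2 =r^2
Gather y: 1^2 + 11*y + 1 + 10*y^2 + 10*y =10*y^2 + 21*y + 2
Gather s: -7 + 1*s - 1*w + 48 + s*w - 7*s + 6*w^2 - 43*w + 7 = s*(w - 6) + 6*w^2 - 44*w + 48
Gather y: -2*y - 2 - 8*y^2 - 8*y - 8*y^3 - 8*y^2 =-8*y^3 - 16*y^2 - 10*y - 2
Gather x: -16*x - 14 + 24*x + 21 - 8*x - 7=0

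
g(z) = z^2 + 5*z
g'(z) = 2*z + 5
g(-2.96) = -6.04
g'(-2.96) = -0.92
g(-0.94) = -3.82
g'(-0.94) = 3.12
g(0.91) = 5.38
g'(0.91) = 6.82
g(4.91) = 48.66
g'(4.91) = 14.82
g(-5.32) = 1.70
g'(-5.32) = -5.64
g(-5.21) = 1.09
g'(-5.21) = -5.42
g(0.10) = 0.51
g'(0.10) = 5.20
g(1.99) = 13.91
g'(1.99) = 8.98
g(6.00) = 66.00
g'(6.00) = 17.00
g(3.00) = 24.00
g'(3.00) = 11.00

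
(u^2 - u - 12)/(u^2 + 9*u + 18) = (u - 4)/(u + 6)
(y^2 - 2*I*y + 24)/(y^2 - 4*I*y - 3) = (-y^2 + 2*I*y - 24)/(-y^2 + 4*I*y + 3)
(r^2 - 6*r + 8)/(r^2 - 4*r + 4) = (r - 4)/(r - 2)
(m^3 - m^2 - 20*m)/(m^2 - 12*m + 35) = m*(m + 4)/(m - 7)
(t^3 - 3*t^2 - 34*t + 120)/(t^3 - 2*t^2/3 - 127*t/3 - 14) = 3*(t^2 - 9*t + 20)/(3*t^2 - 20*t - 7)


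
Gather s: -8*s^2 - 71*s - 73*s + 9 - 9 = -8*s^2 - 144*s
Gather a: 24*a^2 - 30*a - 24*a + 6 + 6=24*a^2 - 54*a + 12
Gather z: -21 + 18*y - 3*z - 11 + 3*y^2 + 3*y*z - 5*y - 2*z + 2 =3*y^2 + 13*y + z*(3*y - 5) - 30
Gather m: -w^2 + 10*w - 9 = -w^2 + 10*w - 9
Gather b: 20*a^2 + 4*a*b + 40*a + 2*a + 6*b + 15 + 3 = 20*a^2 + 42*a + b*(4*a + 6) + 18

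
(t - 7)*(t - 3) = t^2 - 10*t + 21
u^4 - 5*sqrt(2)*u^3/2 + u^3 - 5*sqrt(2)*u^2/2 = u^2*(u + 1)*(u - 5*sqrt(2)/2)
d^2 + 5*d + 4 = (d + 1)*(d + 4)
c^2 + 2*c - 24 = (c - 4)*(c + 6)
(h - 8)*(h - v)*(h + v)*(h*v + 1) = h^4*v - 8*h^3*v + h^3 - h^2*v^3 - 8*h^2 + 8*h*v^3 - h*v^2 + 8*v^2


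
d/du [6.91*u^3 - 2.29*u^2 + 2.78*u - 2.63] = 20.73*u^2 - 4.58*u + 2.78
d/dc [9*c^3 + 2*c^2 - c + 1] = 27*c^2 + 4*c - 1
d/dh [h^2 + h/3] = 2*h + 1/3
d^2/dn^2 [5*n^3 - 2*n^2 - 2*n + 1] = 30*n - 4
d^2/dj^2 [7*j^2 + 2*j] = 14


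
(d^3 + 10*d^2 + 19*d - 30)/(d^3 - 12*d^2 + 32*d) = (d^3 + 10*d^2 + 19*d - 30)/(d*(d^2 - 12*d + 32))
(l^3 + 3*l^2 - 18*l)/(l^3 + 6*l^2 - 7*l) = (l^2 + 3*l - 18)/(l^2 + 6*l - 7)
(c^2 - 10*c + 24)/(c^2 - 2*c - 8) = (c - 6)/(c + 2)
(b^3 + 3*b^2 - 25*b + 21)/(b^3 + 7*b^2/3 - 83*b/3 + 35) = 3*(b - 1)/(3*b - 5)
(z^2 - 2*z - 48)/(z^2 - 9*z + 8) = (z + 6)/(z - 1)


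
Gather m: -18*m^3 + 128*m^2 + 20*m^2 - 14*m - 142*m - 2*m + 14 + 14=-18*m^3 + 148*m^2 - 158*m + 28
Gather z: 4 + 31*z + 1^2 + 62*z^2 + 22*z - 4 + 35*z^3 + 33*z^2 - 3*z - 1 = 35*z^3 + 95*z^2 + 50*z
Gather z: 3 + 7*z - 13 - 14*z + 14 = 4 - 7*z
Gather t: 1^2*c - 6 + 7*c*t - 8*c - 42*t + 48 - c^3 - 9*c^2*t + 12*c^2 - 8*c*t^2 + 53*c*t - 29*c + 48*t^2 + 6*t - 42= -c^3 + 12*c^2 - 36*c + t^2*(48 - 8*c) + t*(-9*c^2 + 60*c - 36)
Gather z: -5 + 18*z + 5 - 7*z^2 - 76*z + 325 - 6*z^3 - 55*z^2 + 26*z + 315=-6*z^3 - 62*z^2 - 32*z + 640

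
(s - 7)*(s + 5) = s^2 - 2*s - 35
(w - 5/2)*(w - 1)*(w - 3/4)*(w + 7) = w^4 + 11*w^3/4 - 197*w^2/8 + 34*w - 105/8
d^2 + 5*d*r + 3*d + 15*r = (d + 3)*(d + 5*r)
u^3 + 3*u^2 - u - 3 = (u - 1)*(u + 1)*(u + 3)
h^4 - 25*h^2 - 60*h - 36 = (h - 6)*(h + 1)*(h + 2)*(h + 3)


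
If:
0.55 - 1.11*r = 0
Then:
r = 0.50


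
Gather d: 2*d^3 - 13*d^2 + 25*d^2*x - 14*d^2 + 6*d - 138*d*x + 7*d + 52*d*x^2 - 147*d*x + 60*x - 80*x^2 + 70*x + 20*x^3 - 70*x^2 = 2*d^3 + d^2*(25*x - 27) + d*(52*x^2 - 285*x + 13) + 20*x^3 - 150*x^2 + 130*x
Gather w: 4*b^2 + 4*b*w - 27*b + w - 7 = 4*b^2 - 27*b + w*(4*b + 1) - 7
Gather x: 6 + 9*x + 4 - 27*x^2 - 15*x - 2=-27*x^2 - 6*x + 8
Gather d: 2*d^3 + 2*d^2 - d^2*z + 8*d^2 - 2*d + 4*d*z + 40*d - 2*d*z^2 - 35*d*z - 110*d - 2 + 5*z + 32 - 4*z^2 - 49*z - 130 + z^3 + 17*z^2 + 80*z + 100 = 2*d^3 + d^2*(10 - z) + d*(-2*z^2 - 31*z - 72) + z^3 + 13*z^2 + 36*z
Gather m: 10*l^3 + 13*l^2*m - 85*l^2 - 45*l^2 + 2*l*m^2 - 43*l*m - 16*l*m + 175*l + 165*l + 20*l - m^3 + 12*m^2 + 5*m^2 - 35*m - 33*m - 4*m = 10*l^3 - 130*l^2 + 360*l - m^3 + m^2*(2*l + 17) + m*(13*l^2 - 59*l - 72)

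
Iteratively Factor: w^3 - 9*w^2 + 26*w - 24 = (w - 2)*(w^2 - 7*w + 12) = (w - 3)*(w - 2)*(w - 4)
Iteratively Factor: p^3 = (p)*(p^2) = p^2*(p)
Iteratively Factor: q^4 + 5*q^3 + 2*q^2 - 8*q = (q + 4)*(q^3 + q^2 - 2*q) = (q - 1)*(q + 4)*(q^2 + 2*q) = q*(q - 1)*(q + 4)*(q + 2)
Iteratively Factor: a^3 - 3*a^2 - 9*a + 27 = (a - 3)*(a^2 - 9) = (a - 3)^2*(a + 3)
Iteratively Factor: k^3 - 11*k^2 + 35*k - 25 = (k - 5)*(k^2 - 6*k + 5) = (k - 5)^2*(k - 1)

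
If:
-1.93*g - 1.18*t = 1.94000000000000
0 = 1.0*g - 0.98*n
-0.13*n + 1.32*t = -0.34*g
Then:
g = -1.11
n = -1.13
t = 0.17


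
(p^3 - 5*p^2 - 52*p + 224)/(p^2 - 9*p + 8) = (p^2 + 3*p - 28)/(p - 1)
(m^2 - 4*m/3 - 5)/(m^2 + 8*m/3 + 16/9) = 3*(3*m^2 - 4*m - 15)/(9*m^2 + 24*m + 16)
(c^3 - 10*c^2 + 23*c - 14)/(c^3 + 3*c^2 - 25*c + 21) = (c^2 - 9*c + 14)/(c^2 + 4*c - 21)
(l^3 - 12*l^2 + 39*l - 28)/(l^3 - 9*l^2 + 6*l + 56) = (l - 1)/(l + 2)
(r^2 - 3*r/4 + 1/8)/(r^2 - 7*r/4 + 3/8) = (2*r - 1)/(2*r - 3)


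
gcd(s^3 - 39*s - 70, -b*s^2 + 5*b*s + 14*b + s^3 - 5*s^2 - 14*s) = s^2 - 5*s - 14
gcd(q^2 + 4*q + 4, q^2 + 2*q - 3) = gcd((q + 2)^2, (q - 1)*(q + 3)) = 1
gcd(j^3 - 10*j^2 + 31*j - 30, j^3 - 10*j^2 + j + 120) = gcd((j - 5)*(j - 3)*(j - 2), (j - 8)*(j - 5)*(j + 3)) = j - 5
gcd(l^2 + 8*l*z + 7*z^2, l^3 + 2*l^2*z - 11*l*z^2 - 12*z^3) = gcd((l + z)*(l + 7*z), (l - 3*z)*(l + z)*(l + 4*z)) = l + z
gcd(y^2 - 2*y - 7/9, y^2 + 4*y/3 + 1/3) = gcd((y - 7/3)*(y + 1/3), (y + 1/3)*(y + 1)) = y + 1/3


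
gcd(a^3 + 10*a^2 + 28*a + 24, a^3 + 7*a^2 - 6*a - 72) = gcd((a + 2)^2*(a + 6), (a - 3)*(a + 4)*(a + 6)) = a + 6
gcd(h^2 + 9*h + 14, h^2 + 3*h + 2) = h + 2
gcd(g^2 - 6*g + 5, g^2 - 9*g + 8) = g - 1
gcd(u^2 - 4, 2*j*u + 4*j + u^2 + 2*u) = u + 2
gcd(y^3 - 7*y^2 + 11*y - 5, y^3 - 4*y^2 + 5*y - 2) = y^2 - 2*y + 1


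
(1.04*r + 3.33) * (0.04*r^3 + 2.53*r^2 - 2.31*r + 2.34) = 0.0416*r^4 + 2.7644*r^3 + 6.0225*r^2 - 5.2587*r + 7.7922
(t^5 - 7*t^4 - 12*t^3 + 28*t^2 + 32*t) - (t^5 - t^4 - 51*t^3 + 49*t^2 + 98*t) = -6*t^4 + 39*t^3 - 21*t^2 - 66*t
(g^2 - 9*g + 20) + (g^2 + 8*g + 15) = 2*g^2 - g + 35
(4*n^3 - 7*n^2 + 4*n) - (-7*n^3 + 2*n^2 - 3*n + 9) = 11*n^3 - 9*n^2 + 7*n - 9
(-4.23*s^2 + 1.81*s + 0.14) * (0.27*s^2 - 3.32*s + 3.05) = -1.1421*s^4 + 14.5323*s^3 - 18.8729*s^2 + 5.0557*s + 0.427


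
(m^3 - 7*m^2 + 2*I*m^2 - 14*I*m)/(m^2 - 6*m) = (m^2 + m*(-7 + 2*I) - 14*I)/(m - 6)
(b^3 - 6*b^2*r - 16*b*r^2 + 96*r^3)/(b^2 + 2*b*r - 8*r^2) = (-b^2 + 10*b*r - 24*r^2)/(-b + 2*r)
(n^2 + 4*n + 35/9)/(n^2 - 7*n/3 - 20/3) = (n + 7/3)/(n - 4)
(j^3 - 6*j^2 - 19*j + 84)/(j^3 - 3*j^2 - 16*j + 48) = (j - 7)/(j - 4)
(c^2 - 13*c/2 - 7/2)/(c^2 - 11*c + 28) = (c + 1/2)/(c - 4)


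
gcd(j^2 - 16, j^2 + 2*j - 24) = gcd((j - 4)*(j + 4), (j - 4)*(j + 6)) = j - 4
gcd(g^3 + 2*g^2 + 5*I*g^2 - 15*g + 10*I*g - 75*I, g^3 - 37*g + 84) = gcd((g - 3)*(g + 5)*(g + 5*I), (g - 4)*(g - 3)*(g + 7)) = g - 3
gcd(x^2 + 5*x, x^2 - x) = x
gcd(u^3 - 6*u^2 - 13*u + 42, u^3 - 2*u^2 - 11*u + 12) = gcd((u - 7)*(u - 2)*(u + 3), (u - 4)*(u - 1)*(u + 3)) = u + 3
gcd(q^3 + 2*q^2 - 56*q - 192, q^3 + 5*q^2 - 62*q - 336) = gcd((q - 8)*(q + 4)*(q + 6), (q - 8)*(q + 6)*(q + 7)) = q^2 - 2*q - 48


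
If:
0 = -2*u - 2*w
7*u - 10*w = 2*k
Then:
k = -17*w/2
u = -w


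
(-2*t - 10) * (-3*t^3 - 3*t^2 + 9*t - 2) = 6*t^4 + 36*t^3 + 12*t^2 - 86*t + 20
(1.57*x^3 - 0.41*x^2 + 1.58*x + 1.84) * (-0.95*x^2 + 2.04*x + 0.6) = -1.4915*x^5 + 3.5923*x^4 - 1.3954*x^3 + 1.2292*x^2 + 4.7016*x + 1.104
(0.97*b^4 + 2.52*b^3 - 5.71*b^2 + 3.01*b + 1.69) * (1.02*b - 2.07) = 0.9894*b^5 + 0.5625*b^4 - 11.0406*b^3 + 14.8899*b^2 - 4.5069*b - 3.4983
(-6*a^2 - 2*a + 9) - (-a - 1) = -6*a^2 - a + 10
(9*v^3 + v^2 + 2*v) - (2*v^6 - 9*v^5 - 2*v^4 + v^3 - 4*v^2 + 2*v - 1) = -2*v^6 + 9*v^5 + 2*v^4 + 8*v^3 + 5*v^2 + 1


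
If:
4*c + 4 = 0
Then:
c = -1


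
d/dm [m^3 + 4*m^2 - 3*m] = 3*m^2 + 8*m - 3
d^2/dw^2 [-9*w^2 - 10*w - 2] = -18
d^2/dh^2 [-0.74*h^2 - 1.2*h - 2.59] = -1.48000000000000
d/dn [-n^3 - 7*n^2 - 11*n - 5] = -3*n^2 - 14*n - 11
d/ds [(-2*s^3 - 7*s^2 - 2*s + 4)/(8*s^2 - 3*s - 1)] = (-16*s^4 + 12*s^3 + 43*s^2 - 50*s + 14)/(64*s^4 - 48*s^3 - 7*s^2 + 6*s + 1)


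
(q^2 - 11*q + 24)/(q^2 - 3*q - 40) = (q - 3)/(q + 5)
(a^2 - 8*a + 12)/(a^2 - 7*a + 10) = (a - 6)/(a - 5)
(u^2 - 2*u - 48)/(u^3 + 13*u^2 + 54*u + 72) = (u - 8)/(u^2 + 7*u + 12)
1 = 1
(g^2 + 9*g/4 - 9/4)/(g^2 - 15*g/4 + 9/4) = (g + 3)/(g - 3)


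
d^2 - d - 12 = (d - 4)*(d + 3)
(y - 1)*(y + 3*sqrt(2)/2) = y^2 - y + 3*sqrt(2)*y/2 - 3*sqrt(2)/2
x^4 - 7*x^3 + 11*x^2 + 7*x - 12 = (x - 4)*(x - 3)*(x - 1)*(x + 1)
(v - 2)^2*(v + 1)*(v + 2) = v^4 - v^3 - 6*v^2 + 4*v + 8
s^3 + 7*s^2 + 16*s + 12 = (s + 2)^2*(s + 3)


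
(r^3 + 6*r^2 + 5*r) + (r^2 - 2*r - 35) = r^3 + 7*r^2 + 3*r - 35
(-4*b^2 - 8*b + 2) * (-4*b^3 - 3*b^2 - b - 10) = 16*b^5 + 44*b^4 + 20*b^3 + 42*b^2 + 78*b - 20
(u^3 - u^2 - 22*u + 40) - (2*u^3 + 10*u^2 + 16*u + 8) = -u^3 - 11*u^2 - 38*u + 32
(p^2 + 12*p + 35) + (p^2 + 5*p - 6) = 2*p^2 + 17*p + 29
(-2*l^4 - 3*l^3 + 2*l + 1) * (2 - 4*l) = 8*l^5 + 8*l^4 - 6*l^3 - 8*l^2 + 2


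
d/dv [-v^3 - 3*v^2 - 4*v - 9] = -3*v^2 - 6*v - 4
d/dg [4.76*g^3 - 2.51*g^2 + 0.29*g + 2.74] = 14.28*g^2 - 5.02*g + 0.29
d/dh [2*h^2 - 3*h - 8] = 4*h - 3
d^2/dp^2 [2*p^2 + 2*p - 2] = 4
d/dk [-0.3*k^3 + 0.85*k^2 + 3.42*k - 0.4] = -0.9*k^2 + 1.7*k + 3.42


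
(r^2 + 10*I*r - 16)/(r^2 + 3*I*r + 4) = (r^2 + 10*I*r - 16)/(r^2 + 3*I*r + 4)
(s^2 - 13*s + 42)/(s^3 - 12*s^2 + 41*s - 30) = (s - 7)/(s^2 - 6*s + 5)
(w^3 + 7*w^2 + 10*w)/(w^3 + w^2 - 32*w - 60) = w/(w - 6)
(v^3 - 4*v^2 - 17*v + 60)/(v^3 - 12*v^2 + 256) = (v^2 - 8*v + 15)/(v^2 - 16*v + 64)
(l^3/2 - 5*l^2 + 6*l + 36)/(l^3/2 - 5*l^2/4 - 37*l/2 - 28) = 2*(l^2 - 12*l + 36)/(2*l^2 - 9*l - 56)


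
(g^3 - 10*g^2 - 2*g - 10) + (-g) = g^3 - 10*g^2 - 3*g - 10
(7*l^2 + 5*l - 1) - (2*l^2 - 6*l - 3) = 5*l^2 + 11*l + 2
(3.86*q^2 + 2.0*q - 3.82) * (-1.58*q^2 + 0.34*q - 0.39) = -6.0988*q^4 - 1.8476*q^3 + 5.2102*q^2 - 2.0788*q + 1.4898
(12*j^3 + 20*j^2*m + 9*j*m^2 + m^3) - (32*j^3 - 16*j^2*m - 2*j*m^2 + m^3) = -20*j^3 + 36*j^2*m + 11*j*m^2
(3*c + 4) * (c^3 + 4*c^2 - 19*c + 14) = 3*c^4 + 16*c^3 - 41*c^2 - 34*c + 56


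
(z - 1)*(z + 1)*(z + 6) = z^3 + 6*z^2 - z - 6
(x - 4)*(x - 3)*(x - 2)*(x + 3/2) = x^4 - 15*x^3/2 + 25*x^2/2 + 15*x - 36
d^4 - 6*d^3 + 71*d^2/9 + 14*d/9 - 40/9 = (d - 4)*(d - 5/3)*(d - 1)*(d + 2/3)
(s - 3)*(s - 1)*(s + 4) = s^3 - 13*s + 12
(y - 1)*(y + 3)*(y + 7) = y^3 + 9*y^2 + 11*y - 21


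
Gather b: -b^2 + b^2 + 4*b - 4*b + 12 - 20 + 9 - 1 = 0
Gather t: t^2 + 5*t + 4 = t^2 + 5*t + 4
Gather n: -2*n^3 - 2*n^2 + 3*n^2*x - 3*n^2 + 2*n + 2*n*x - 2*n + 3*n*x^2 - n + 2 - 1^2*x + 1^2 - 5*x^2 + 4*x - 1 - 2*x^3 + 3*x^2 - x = -2*n^3 + n^2*(3*x - 5) + n*(3*x^2 + 2*x - 1) - 2*x^3 - 2*x^2 + 2*x + 2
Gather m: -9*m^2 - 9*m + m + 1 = -9*m^2 - 8*m + 1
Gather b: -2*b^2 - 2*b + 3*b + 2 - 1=-2*b^2 + b + 1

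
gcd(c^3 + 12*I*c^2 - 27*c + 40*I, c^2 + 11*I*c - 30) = c + 5*I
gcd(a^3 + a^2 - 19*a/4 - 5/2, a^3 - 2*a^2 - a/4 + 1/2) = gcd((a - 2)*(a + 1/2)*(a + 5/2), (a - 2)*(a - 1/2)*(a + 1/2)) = a^2 - 3*a/2 - 1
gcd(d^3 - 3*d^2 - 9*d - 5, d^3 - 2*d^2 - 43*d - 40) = d + 1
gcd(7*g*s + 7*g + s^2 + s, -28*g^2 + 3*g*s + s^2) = 7*g + s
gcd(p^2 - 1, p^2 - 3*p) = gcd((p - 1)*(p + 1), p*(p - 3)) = 1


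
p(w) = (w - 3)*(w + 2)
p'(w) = 2*w - 1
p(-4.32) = 16.98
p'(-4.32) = -9.64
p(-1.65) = -1.63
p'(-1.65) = -4.30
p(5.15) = 15.37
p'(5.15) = 9.30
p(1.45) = -5.35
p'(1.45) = 1.90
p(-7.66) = 60.34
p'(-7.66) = -16.32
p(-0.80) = -4.56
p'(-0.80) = -2.60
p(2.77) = -1.10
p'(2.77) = 4.54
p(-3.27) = 7.96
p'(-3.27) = -7.54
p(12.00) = 126.00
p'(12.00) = 23.00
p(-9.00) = 84.00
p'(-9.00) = -19.00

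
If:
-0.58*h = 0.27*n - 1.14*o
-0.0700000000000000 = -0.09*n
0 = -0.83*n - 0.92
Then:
No Solution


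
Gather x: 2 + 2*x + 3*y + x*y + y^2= x*(y + 2) + y^2 + 3*y + 2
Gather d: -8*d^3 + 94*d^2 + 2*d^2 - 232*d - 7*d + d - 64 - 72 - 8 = -8*d^3 + 96*d^2 - 238*d - 144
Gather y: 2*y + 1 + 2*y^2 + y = 2*y^2 + 3*y + 1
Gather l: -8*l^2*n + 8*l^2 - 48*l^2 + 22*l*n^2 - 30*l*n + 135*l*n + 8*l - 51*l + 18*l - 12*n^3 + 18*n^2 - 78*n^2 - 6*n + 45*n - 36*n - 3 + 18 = l^2*(-8*n - 40) + l*(22*n^2 + 105*n - 25) - 12*n^3 - 60*n^2 + 3*n + 15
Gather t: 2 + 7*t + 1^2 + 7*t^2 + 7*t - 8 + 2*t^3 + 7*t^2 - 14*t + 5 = 2*t^3 + 14*t^2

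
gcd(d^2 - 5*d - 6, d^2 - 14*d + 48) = d - 6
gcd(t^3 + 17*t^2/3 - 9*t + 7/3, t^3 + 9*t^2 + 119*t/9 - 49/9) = t^2 + 20*t/3 - 7/3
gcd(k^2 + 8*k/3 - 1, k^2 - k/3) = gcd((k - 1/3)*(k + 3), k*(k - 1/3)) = k - 1/3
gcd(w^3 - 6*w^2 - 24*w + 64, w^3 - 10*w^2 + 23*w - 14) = w - 2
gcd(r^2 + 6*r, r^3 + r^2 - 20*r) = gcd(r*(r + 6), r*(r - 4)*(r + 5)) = r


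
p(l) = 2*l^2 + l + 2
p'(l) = 4*l + 1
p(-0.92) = 2.77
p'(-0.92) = -2.68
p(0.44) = 2.83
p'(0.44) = 2.76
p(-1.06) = 3.19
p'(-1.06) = -3.24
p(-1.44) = 4.71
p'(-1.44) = -4.76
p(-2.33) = 10.53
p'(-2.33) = -8.32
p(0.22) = 2.32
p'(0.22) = 1.88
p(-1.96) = 7.72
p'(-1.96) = -6.84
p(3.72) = 33.40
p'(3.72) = 15.88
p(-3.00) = 17.00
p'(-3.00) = -11.00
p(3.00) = 23.00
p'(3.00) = 13.00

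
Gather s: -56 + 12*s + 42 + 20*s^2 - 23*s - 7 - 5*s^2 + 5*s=15*s^2 - 6*s - 21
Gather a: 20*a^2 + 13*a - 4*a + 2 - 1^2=20*a^2 + 9*a + 1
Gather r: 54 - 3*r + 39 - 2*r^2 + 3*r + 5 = 98 - 2*r^2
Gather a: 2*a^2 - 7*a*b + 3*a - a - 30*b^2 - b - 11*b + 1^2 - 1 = 2*a^2 + a*(2 - 7*b) - 30*b^2 - 12*b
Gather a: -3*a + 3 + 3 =6 - 3*a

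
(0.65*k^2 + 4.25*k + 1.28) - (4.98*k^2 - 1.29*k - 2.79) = -4.33*k^2 + 5.54*k + 4.07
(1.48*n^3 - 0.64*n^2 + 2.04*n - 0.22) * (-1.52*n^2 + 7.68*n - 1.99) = -2.2496*n^5 + 12.3392*n^4 - 10.9612*n^3 + 17.2752*n^2 - 5.7492*n + 0.4378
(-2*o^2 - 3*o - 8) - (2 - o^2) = -o^2 - 3*o - 10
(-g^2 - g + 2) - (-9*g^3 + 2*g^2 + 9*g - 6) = 9*g^3 - 3*g^2 - 10*g + 8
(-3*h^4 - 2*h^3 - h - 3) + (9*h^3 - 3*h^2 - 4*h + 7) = -3*h^4 + 7*h^3 - 3*h^2 - 5*h + 4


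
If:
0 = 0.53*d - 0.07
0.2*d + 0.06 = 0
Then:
No Solution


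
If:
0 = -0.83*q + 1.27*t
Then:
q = 1.53012048192771*t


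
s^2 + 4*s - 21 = (s - 3)*(s + 7)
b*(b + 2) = b^2 + 2*b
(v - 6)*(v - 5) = v^2 - 11*v + 30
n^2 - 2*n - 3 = (n - 3)*(n + 1)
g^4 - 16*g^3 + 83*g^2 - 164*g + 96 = (g - 8)*(g - 4)*(g - 3)*(g - 1)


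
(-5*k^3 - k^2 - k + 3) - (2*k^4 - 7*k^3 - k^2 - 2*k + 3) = -2*k^4 + 2*k^3 + k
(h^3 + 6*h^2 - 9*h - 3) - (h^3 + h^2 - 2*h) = 5*h^2 - 7*h - 3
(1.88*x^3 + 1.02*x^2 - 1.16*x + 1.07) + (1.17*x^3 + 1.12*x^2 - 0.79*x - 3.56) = 3.05*x^3 + 2.14*x^2 - 1.95*x - 2.49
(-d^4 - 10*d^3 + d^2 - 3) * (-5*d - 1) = 5*d^5 + 51*d^4 + 5*d^3 - d^2 + 15*d + 3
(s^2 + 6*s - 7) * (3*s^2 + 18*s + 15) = 3*s^4 + 36*s^3 + 102*s^2 - 36*s - 105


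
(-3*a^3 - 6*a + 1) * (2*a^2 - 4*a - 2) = -6*a^5 + 12*a^4 - 6*a^3 + 26*a^2 + 8*a - 2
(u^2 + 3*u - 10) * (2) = 2*u^2 + 6*u - 20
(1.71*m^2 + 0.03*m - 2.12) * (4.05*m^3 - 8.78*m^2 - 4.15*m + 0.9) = 6.9255*m^5 - 14.8923*m^4 - 15.9459*m^3 + 20.0281*m^2 + 8.825*m - 1.908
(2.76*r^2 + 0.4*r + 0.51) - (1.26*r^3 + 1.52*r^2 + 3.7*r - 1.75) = -1.26*r^3 + 1.24*r^2 - 3.3*r + 2.26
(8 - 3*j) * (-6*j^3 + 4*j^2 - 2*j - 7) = 18*j^4 - 60*j^3 + 38*j^2 + 5*j - 56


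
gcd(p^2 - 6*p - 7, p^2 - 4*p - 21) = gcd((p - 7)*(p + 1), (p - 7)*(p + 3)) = p - 7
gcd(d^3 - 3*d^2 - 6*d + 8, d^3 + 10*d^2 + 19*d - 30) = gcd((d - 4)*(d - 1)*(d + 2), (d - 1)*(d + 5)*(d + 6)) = d - 1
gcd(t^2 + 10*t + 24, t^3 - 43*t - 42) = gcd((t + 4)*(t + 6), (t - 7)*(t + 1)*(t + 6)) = t + 6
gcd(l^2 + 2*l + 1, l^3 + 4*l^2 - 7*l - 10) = l + 1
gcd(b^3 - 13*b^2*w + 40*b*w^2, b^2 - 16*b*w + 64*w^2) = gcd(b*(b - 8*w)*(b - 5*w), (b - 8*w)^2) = -b + 8*w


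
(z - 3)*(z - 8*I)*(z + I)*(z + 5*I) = z^4 - 3*z^3 - 2*I*z^3 + 43*z^2 + 6*I*z^2 - 129*z + 40*I*z - 120*I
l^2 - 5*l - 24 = (l - 8)*(l + 3)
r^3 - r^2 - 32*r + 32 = (r - 1)*(r - 4*sqrt(2))*(r + 4*sqrt(2))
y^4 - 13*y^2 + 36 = (y - 3)*(y - 2)*(y + 2)*(y + 3)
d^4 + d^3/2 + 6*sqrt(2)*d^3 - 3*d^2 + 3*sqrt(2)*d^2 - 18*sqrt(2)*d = d*(d - 3/2)*(d + 2)*(d + 6*sqrt(2))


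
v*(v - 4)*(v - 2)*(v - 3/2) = v^4 - 15*v^3/2 + 17*v^2 - 12*v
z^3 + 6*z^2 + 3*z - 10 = (z - 1)*(z + 2)*(z + 5)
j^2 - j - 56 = (j - 8)*(j + 7)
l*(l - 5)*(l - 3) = l^3 - 8*l^2 + 15*l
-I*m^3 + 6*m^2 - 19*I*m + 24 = (m - 3*I)*(m + 8*I)*(-I*m + 1)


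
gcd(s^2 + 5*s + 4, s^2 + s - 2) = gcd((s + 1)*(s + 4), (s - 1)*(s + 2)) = 1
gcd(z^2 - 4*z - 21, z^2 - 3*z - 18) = z + 3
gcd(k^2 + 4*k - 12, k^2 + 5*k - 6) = k + 6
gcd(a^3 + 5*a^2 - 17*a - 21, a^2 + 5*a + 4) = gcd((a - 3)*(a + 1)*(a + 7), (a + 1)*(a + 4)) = a + 1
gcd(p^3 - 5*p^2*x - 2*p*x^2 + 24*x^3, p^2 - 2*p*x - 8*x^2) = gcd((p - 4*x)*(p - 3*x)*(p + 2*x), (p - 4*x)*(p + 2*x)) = -p^2 + 2*p*x + 8*x^2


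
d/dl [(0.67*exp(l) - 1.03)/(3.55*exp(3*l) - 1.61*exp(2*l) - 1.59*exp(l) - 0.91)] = (-4.757*exp(3*l) + 12.0482*exp(2*l) - 3.3166*exp(l) - 2.2474)*exp(l)/(12.6025*exp(6*l) - 11.431*exp(5*l) - 8.6969*exp(4*l) - 1.3412*exp(3*l) + 5.4583*exp(2*l) + 2.8938*exp(l) + 0.8281)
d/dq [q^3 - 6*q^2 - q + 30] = 3*q^2 - 12*q - 1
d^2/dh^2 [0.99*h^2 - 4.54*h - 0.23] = 1.98000000000000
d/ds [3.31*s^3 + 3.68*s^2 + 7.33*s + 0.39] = 9.93*s^2 + 7.36*s + 7.33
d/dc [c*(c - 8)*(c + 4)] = 3*c^2 - 8*c - 32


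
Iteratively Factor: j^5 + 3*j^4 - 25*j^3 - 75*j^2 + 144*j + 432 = (j + 4)*(j^4 - j^3 - 21*j^2 + 9*j + 108) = (j - 3)*(j + 4)*(j^3 + 2*j^2 - 15*j - 36) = (j - 3)*(j + 3)*(j + 4)*(j^2 - j - 12) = (j - 3)*(j + 3)^2*(j + 4)*(j - 4)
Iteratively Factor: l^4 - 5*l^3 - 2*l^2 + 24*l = (l - 3)*(l^3 - 2*l^2 - 8*l) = (l - 4)*(l - 3)*(l^2 + 2*l) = (l - 4)*(l - 3)*(l + 2)*(l)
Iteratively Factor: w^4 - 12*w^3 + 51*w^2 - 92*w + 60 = (w - 3)*(w^3 - 9*w^2 + 24*w - 20) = (w - 3)*(w - 2)*(w^2 - 7*w + 10) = (w - 3)*(w - 2)^2*(w - 5)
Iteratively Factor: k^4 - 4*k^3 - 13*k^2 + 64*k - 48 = (k - 3)*(k^3 - k^2 - 16*k + 16) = (k - 4)*(k - 3)*(k^2 + 3*k - 4) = (k - 4)*(k - 3)*(k + 4)*(k - 1)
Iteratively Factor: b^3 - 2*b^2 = (b)*(b^2 - 2*b) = b^2*(b - 2)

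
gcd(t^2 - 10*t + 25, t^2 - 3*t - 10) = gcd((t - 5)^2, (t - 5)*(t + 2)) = t - 5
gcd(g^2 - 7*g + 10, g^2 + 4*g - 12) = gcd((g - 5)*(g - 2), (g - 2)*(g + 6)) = g - 2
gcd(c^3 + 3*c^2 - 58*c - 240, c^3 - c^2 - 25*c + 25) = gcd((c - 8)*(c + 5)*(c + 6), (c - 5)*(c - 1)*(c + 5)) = c + 5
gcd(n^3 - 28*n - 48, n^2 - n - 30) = n - 6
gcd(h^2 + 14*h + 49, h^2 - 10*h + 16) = 1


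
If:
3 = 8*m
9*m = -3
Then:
No Solution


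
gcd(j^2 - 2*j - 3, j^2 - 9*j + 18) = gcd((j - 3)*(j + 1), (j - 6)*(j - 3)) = j - 3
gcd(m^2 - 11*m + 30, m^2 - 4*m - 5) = m - 5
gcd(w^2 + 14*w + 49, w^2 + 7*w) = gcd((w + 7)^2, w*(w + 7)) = w + 7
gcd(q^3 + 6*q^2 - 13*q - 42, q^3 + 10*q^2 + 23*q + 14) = q^2 + 9*q + 14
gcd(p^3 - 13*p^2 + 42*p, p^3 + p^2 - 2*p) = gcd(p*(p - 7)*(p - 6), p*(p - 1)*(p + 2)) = p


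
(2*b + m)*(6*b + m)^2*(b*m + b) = 72*b^4*m + 72*b^4 + 60*b^3*m^2 + 60*b^3*m + 14*b^2*m^3 + 14*b^2*m^2 + b*m^4 + b*m^3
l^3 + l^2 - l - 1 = (l - 1)*(l + 1)^2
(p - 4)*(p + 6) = p^2 + 2*p - 24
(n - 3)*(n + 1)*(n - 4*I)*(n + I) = n^4 - 2*n^3 - 3*I*n^3 + n^2 + 6*I*n^2 - 8*n + 9*I*n - 12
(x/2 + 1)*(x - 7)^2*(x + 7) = x^4/2 - 5*x^3/2 - 63*x^2/2 + 245*x/2 + 343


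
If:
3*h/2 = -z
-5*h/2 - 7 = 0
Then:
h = -14/5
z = 21/5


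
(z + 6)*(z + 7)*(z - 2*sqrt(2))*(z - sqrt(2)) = z^4 - 3*sqrt(2)*z^3 + 13*z^3 - 39*sqrt(2)*z^2 + 46*z^2 - 126*sqrt(2)*z + 52*z + 168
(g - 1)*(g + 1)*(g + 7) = g^3 + 7*g^2 - g - 7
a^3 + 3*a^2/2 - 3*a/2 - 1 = (a - 1)*(a + 1/2)*(a + 2)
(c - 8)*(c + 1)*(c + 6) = c^3 - c^2 - 50*c - 48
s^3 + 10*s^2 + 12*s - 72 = (s - 2)*(s + 6)^2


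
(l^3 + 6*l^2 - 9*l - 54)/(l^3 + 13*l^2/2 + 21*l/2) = 2*(l^2 + 3*l - 18)/(l*(2*l + 7))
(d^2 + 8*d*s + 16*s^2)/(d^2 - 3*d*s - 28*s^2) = (-d - 4*s)/(-d + 7*s)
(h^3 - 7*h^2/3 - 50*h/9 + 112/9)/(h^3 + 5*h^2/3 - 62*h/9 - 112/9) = (h - 2)/(h + 2)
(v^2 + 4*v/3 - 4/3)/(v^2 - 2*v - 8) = (v - 2/3)/(v - 4)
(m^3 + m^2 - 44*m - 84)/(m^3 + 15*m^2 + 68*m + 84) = (m - 7)/(m + 7)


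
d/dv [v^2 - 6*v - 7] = 2*v - 6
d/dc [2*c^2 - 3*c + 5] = 4*c - 3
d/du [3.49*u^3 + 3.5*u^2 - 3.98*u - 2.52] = 10.47*u^2 + 7.0*u - 3.98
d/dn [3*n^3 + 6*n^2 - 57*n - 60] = 9*n^2 + 12*n - 57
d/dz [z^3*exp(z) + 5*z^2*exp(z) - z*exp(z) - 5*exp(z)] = (z^3 + 8*z^2 + 9*z - 6)*exp(z)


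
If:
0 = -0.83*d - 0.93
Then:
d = -1.12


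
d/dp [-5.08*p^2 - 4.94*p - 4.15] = -10.16*p - 4.94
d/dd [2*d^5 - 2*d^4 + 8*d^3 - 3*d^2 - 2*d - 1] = 10*d^4 - 8*d^3 + 24*d^2 - 6*d - 2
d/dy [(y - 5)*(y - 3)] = 2*y - 8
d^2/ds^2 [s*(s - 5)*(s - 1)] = 6*s - 12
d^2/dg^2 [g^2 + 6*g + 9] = 2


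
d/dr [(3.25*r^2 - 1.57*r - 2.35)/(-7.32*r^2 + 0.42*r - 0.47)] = (-10.1274*r^2 - 37.459*r + 1.7249)/(53.5824*r^4 - 6.1488*r^3 + 7.0572*r^2 - 0.3948*r + 0.2209)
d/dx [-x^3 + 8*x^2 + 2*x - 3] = -3*x^2 + 16*x + 2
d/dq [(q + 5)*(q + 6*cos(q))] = q - (q + 5)*(6*sin(q) - 1) + 6*cos(q)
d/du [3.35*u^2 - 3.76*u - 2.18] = 6.7*u - 3.76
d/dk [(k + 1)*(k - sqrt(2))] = 2*k - sqrt(2) + 1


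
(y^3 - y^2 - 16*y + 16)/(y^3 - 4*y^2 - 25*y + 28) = (y - 4)/(y - 7)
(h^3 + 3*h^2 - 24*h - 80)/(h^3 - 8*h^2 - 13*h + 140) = (h + 4)/(h - 7)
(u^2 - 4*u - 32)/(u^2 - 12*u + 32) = (u + 4)/(u - 4)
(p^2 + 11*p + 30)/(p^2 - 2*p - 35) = (p + 6)/(p - 7)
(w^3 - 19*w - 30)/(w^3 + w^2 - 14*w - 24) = (w - 5)/(w - 4)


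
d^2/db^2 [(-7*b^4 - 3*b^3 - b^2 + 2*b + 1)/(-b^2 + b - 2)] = 2*(7*b^6 - 21*b^5 + 63*b^4 - 116*b^3 + 141*b^2 + 51*b + 1)/(b^6 - 3*b^5 + 9*b^4 - 13*b^3 + 18*b^2 - 12*b + 8)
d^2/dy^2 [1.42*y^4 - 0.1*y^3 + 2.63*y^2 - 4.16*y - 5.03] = 17.04*y^2 - 0.6*y + 5.26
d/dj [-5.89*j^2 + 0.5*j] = 0.5 - 11.78*j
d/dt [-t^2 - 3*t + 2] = -2*t - 3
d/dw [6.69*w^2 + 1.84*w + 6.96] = 13.38*w + 1.84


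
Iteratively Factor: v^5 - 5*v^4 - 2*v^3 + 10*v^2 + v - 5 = (v - 1)*(v^4 - 4*v^3 - 6*v^2 + 4*v + 5) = (v - 1)*(v + 1)*(v^3 - 5*v^2 - v + 5) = (v - 1)*(v + 1)^2*(v^2 - 6*v + 5) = (v - 5)*(v - 1)*(v + 1)^2*(v - 1)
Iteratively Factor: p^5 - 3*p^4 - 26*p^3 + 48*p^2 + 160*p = (p - 5)*(p^4 + 2*p^3 - 16*p^2 - 32*p) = (p - 5)*(p + 4)*(p^3 - 2*p^2 - 8*p) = (p - 5)*(p - 4)*(p + 4)*(p^2 + 2*p) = p*(p - 5)*(p - 4)*(p + 4)*(p + 2)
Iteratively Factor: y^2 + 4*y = (y + 4)*(y)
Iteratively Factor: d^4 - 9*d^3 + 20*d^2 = (d)*(d^3 - 9*d^2 + 20*d) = d^2*(d^2 - 9*d + 20) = d^2*(d - 5)*(d - 4)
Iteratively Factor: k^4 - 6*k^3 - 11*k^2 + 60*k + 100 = (k + 2)*(k^3 - 8*k^2 + 5*k + 50) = (k + 2)^2*(k^2 - 10*k + 25) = (k - 5)*(k + 2)^2*(k - 5)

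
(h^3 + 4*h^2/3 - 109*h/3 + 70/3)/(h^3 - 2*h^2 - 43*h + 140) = (h - 2/3)/(h - 4)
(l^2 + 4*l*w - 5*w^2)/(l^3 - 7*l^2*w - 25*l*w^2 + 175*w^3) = (l - w)/(l^2 - 12*l*w + 35*w^2)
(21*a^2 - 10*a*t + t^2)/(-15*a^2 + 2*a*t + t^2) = (-7*a + t)/(5*a + t)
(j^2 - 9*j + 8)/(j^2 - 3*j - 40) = (j - 1)/(j + 5)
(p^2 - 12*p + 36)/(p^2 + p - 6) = (p^2 - 12*p + 36)/(p^2 + p - 6)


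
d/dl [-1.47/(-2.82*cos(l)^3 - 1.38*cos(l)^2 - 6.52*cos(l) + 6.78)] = (12.4362*cos(l)^2 + 4.0572*cos(l) + 9.5844)*sin(l)/(2.82*cos(l)^3 + 1.38*cos(l)^2 + 6.52*cos(l) - 6.78)^2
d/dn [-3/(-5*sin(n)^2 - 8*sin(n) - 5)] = -6*(5*sin(n) + 4)*cos(n)/(5*sin(n)^2 + 8*sin(n) + 5)^2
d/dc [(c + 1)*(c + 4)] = 2*c + 5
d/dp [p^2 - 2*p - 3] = 2*p - 2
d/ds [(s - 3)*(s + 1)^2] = (s + 1)*(3*s - 5)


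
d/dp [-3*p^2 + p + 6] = 1 - 6*p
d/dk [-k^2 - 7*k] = -2*k - 7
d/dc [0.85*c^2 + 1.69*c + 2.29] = 1.7*c + 1.69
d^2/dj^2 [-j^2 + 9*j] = -2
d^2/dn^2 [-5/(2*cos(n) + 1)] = 10*(-cos(n) + cos(2*n) - 3)/(2*cos(n) + 1)^3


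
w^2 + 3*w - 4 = (w - 1)*(w + 4)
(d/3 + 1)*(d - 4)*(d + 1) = d^3/3 - 13*d/3 - 4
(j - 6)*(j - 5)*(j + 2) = j^3 - 9*j^2 + 8*j + 60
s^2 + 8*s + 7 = (s + 1)*(s + 7)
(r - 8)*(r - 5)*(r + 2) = r^3 - 11*r^2 + 14*r + 80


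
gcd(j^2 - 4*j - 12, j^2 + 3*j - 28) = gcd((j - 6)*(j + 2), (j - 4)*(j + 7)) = 1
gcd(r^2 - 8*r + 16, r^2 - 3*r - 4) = r - 4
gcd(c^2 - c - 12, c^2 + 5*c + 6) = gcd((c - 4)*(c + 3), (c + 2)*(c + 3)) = c + 3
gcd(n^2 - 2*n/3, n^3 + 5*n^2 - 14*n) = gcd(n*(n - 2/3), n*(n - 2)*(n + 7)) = n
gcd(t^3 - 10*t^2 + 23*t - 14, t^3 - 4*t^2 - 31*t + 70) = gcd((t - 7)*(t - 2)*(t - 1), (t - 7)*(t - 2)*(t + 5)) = t^2 - 9*t + 14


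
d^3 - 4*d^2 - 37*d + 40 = (d - 8)*(d - 1)*(d + 5)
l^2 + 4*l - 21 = (l - 3)*(l + 7)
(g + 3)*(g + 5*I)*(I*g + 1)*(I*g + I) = -g^4 - 4*g^3 - 4*I*g^3 - 8*g^2 - 16*I*g^2 - 20*g - 12*I*g - 15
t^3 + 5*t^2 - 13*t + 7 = (t - 1)^2*(t + 7)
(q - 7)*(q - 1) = q^2 - 8*q + 7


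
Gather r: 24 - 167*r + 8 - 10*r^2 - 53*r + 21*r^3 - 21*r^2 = 21*r^3 - 31*r^2 - 220*r + 32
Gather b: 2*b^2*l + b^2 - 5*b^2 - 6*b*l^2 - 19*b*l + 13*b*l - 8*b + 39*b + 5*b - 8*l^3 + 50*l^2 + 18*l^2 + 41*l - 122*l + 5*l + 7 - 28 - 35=b^2*(2*l - 4) + b*(-6*l^2 - 6*l + 36) - 8*l^3 + 68*l^2 - 76*l - 56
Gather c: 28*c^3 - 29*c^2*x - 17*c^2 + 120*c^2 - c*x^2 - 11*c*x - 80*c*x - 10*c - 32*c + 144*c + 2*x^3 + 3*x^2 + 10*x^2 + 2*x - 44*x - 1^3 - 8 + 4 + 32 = 28*c^3 + c^2*(103 - 29*x) + c*(-x^2 - 91*x + 102) + 2*x^3 + 13*x^2 - 42*x + 27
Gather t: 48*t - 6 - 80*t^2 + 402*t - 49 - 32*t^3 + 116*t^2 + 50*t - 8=-32*t^3 + 36*t^2 + 500*t - 63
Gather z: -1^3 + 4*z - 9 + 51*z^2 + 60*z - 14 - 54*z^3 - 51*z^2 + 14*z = -54*z^3 + 78*z - 24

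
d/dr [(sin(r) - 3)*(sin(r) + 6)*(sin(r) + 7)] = (3*sin(r)^2 + 20*sin(r) + 3)*cos(r)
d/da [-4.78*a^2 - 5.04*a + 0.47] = -9.56*a - 5.04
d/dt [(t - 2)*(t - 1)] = 2*t - 3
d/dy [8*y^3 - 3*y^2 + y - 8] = 24*y^2 - 6*y + 1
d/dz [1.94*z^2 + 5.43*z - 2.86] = 3.88*z + 5.43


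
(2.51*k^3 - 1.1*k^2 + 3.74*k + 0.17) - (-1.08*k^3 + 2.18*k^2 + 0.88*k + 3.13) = 3.59*k^3 - 3.28*k^2 + 2.86*k - 2.96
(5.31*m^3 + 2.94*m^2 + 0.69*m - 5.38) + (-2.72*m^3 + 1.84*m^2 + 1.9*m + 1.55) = 2.59*m^3 + 4.78*m^2 + 2.59*m - 3.83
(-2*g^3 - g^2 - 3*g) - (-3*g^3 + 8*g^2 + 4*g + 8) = g^3 - 9*g^2 - 7*g - 8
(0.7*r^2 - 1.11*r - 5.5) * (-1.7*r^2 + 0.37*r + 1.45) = -1.19*r^4 + 2.146*r^3 + 9.9543*r^2 - 3.6445*r - 7.975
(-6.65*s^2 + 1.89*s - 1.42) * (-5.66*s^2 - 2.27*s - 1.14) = 37.639*s^4 + 4.3981*s^3 + 11.3279*s^2 + 1.0688*s + 1.6188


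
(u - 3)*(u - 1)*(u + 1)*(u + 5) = u^4 + 2*u^3 - 16*u^2 - 2*u + 15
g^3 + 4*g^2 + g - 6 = (g - 1)*(g + 2)*(g + 3)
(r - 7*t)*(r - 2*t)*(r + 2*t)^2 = r^4 - 5*r^3*t - 18*r^2*t^2 + 20*r*t^3 + 56*t^4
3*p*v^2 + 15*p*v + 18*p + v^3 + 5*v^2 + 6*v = (3*p + v)*(v + 2)*(v + 3)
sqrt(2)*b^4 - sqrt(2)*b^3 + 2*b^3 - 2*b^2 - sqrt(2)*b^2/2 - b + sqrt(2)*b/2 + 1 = (b - 1)*(b - sqrt(2)/2)*(b + sqrt(2))*(sqrt(2)*b + 1)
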